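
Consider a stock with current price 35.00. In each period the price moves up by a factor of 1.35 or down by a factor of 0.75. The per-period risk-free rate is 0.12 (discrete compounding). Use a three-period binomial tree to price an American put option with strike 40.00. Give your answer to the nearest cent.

5.57

Risk-neutral probability p = (1 + 0.12 − 0.75)/(1.35 − 0.75) = 0.3700/0.6000 = 0.6167
Terminal stock prices: S_uuu = 86.11, S_uud = 47.84, S_udd = 26.58, S_ddd = 14.77
Terminal payoffs (K − S): max(-46.11, 0) = 0, max(-7.841, 0) = 0, max(13.42, 0) = 13.42, max(25.23, 0) = 25.23
Node uu (S = 63.79): continuation = 1/1.12·[0.6167·0.0000 + 0.3833·0.0000] = 0.0000; exercise value = 0.0000 ≤ continuation, so V_uu = 0.0000
Node ud (S = 35.44): continuation = 1/1.12·[0.6167·0.0000 + 0.3833·13.4219] = 4.5938; exercise value = 4.5625 ≤ continuation, so V_ud = 4.5938
Node dd (S = 19.69): continuation = 1/1.12·[0.6167·13.4219 + 0.3833·25.2344] = 16.0268; exercise value = 20.3125 > continuation, so V_dd = 20.3125 (exercise)
Node u (S = 47.25): continuation = 1/1.12·[0.6167·0.0000 + 0.3833·4.5938] = 1.5723; exercise value = 0.0000 ≤ continuation, so V_u = 1.5723
Node d (S = 26.25): continuation = 1/1.12·[0.6167·4.5938 + 0.3833·20.3125] = 9.4815; exercise value = 13.7500 > continuation, so V_d = 13.7500 (exercise)
Node 0 (S = 35): continuation = 1/1.12·[0.6167·1.5723 + 0.3833·13.7500] = 5.5718; exercise value = 5.0000 ≤ continuation, so V_0 = 5.5718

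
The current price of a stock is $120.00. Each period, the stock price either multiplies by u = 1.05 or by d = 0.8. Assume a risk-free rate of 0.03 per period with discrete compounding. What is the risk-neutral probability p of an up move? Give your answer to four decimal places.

p = 0.9200

Risk-neutral probability p = (1 + 0.03 − 0.8)/(1.05 − 0.8) = 0.2300/0.2500 = 0.9200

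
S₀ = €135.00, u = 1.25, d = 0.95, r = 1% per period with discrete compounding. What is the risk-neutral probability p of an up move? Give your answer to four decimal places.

Risk-neutral probability p = (1 + 0.01 − 0.95)/(1.25 − 0.95) = 0.0600/0.3000 = 0.2000

p = 0.2000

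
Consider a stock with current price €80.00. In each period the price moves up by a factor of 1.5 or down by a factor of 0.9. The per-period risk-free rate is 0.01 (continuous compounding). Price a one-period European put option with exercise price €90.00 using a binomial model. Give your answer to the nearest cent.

Risk-neutral probability p = (e^0.01 − 0.9)/(1.5 − 0.9) = 0.1101/0.6000 = 0.1834
Terminal stock prices: S_u = 120, S_d = 72
Terminal payoffs (K − S): max(-30, 0) = 0, max(18, 0) = 18
Node 0 (S = 80): V_0 = e^(−0.01)·[0.1834·0.0000 + 0.8166·18.0000] = 14.5522

€14.55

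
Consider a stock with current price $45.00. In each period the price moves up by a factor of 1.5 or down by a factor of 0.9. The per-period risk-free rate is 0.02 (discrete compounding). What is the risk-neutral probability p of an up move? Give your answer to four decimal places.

Risk-neutral probability p = (1 + 0.02 − 0.9)/(1.5 − 0.9) = 0.1200/0.6000 = 0.2000

p = 0.2000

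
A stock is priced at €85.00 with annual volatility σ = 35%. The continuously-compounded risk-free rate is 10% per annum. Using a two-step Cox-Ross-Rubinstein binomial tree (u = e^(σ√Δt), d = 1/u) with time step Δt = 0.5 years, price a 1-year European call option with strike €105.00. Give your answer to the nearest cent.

€9.12

CRR parameters: u = e^(σ√Δt) = e^(0.35·√0.5) = 1.2808, d = 1/u = 0.7808
Per-period rate: rΔt = 0.1·0.5 = 0.05, so R = e^0.05 = 1.0513
Risk-neutral probability p = (e^0.05 − 0.7808)/(1.2808 − 0.7808) = 0.2705/0.5000 = 0.5410
Terminal stock prices: S_uu = 139.4, S_ud = 85, S_dd = 51.81
Terminal payoffs (S − K): max(34.44, 0) = 34.44, max(-20, 0) = 0, max(-53.19, 0) = 0
Node u (S = 108.9): V_u = e^(−0.05)·[0.5410·34.4388 + 0.4590·0.0000] = 17.7219
Node d (S = 66.36): V_d = e^(−0.05)·[0.5410·0.0000 + 0.4590·0.0000] = 0.0000
Node 0 (S = 85): V_0 = e^(−0.05)·[0.5410·17.7219 + 0.4590·0.0000] = 9.1196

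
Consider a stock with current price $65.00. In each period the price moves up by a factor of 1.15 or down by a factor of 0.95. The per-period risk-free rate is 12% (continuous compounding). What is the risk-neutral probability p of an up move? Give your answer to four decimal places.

Risk-neutral probability p = (e^0.12 − 0.95)/(1.15 − 0.95) = 0.1775/0.2000 = 0.8875

p = 0.8875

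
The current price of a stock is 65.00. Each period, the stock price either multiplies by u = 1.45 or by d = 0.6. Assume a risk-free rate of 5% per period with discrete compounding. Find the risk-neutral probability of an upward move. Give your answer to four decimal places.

p = 0.5294

Risk-neutral probability p = (1 + 0.05 − 0.6)/(1.45 − 0.6) = 0.4500/0.8500 = 0.5294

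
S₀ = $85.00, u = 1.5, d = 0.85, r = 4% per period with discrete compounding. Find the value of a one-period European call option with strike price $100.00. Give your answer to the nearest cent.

Risk-neutral probability p = (1 + 0.04 − 0.85)/(1.5 − 0.85) = 0.1900/0.6500 = 0.2923
Terminal stock prices: S_u = 127.5, S_d = 72.25
Terminal payoffs (S − K): max(27.5, 0) = 27.5, max(-27.75, 0) = 0
Node 0 (S = 85): V_0 = 1/1.04·[0.2923·27.5000 + 0.7077·0.0000] = 7.7293

$7.73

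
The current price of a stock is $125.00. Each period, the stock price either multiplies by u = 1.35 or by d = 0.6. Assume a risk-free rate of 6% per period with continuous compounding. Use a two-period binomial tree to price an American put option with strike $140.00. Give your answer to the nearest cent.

$31.65

Risk-neutral probability p = (e^0.06 − 0.6)/(1.35 − 0.6) = 0.4618/0.7500 = 0.6158
Terminal stock prices: S_uu = 227.8, S_ud = 101.2, S_dd = 45
Terminal payoffs (K − S): max(-87.81, 0) = 0, max(38.75, 0) = 38.75, max(95, 0) = 95
Node u (S = 168.8): continuation = e^(−0.06)·[0.6158·0.0000 + 0.3842·38.7500] = 14.0214; exercise value = 0.0000 ≤ continuation, so V_u = 14.0214
Node d (S = 75): continuation = e^(−0.06)·[0.6158·38.7500 + 0.3842·95.0000] = 56.8470; exercise value = 65.0000 > continuation, so V_d = 65.0000 (exercise)
Node 0 (S = 125): continuation = e^(−0.06)·[0.6158·14.0214 + 0.3842·65.0000] = 31.6511; exercise value = 15.0000 ≤ continuation, so V_0 = 31.6511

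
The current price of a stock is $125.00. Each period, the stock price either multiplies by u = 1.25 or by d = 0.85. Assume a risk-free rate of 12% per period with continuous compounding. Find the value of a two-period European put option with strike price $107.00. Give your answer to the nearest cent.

Risk-neutral probability p = (e^0.12 − 0.85)/(1.25 − 0.85) = 0.2775/0.4000 = 0.6937
Terminal stock prices: S_uu = 195.3, S_ud = 132.8, S_dd = 90.31
Terminal payoffs (K − S): max(-88.31, 0) = 0, max(-25.81, 0) = 0, max(16.69, 0) = 16.69
Node u (S = 156.2): V_u = e^(−0.12)·[0.6937·0.0000 + 0.3063·0.0000] = 0.0000
Node d (S = 106.2): V_d = e^(−0.12)·[0.6937·0.0000 + 0.3063·16.6875] = 4.5328
Node 0 (S = 125): V_0 = e^(−0.12)·[0.6937·0.0000 + 0.3063·4.5328] = 1.2312

$1.23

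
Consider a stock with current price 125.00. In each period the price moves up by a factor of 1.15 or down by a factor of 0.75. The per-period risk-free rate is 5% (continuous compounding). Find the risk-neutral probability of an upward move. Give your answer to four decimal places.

p = 0.7532

Risk-neutral probability p = (e^0.05 − 0.75)/(1.15 − 0.75) = 0.3013/0.4000 = 0.7532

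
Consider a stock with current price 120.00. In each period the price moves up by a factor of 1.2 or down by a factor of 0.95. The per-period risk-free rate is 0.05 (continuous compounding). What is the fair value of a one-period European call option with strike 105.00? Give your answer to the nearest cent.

20.12

Risk-neutral probability p = (e^0.05 − 0.95)/(1.2 − 0.95) = 0.1013/0.2500 = 0.4051
Terminal stock prices: S_u = 144, S_d = 114
Terminal payoffs (S − K): max(39, 0) = 39, max(9, 0) = 9
Node 0 (S = 120): V_0 = e^(−0.05)·[0.4051·39.0000 + 0.5949·9.0000] = 20.1209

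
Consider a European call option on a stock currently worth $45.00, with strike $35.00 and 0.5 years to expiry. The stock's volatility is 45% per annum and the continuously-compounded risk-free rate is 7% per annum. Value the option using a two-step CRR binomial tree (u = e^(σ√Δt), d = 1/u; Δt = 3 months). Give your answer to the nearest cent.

CRR parameters: u = e^(σ√Δt) = e^(0.45·√0.25) = 1.2523, d = 1/u = 0.7985
Per-period rate: rΔt = 0.07·0.25 = 0.0175, so R = e^0.0175 = 1.0177
Risk-neutral probability p = (e^0.0175 − 0.7985)/(1.2523 − 0.7985) = 0.2191/0.4538 = 0.4829
Terminal stock prices: S_uu = 70.57, S_ud = 45, S_dd = 28.69
Terminal payoffs (S − K): max(35.57, 0) = 35.57, max(10, 0) = 10, max(-6.307, 0) = 0
Node u (S = 56.35): V_u = e^(−0.0175)·[0.4829·35.5740 + 0.5171·10.0000] = 21.9617
Node d (S = 35.93): V_d = e^(−0.0175)·[0.4829·10.0000 + 0.5171·0.0000] = 4.7451
Node 0 (S = 45): V_0 = e^(−0.0175)·[0.4829·21.9617 + 0.5171·4.7451] = 12.8323

$12.83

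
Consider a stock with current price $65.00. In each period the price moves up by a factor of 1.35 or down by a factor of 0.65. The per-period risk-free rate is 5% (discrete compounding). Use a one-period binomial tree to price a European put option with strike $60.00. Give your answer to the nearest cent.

$7.24

Risk-neutral probability p = (1 + 0.05 − 0.65)/(1.35 − 0.65) = 0.4000/0.7000 = 0.5714
Terminal stock prices: S_u = 87.75, S_d = 42.25
Terminal payoffs (K − S): max(-27.75, 0) = 0, max(17.75, 0) = 17.75
Node 0 (S = 65): V_0 = 1/1.05·[0.5714·0.0000 + 0.4286·17.7500] = 7.2449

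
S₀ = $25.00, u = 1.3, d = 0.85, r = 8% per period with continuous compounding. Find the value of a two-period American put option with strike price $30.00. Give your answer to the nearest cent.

Risk-neutral probability p = (e^0.08 − 0.85)/(1.3 − 0.85) = 0.2333/0.4500 = 0.5184
Terminal stock prices: S_uu = 42.25, S_ud = 27.62, S_dd = 18.06
Terminal payoffs (K − S): max(-12.25, 0) = 0, max(2.375, 0) = 2.375, max(11.94, 0) = 11.94
Node u (S = 32.5): continuation = e^(−0.08)·[0.5184·0.0000 + 0.4816·2.3750] = 1.0558; exercise value = 0.0000 ≤ continuation, so V_u = 1.0558
Node d (S = 21.25): continuation = e^(−0.08)·[0.5184·2.3750 + 0.4816·11.9375] = 6.4435; exercise value = 8.7500 > continuation, so V_d = 8.7500 (exercise)
Node 0 (S = 25): continuation = e^(−0.08)·[0.5184·1.0558 + 0.4816·8.7500] = 4.3952; exercise value = 5.0000 > continuation, so V_0 = 5.0000 (exercise)

$5.00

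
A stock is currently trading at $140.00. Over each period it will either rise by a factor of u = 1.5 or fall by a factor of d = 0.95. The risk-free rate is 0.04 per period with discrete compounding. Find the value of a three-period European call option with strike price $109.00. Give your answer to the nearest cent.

Risk-neutral probability p = (1 + 0.04 − 0.95)/(1.5 − 0.95) = 0.0900/0.5500 = 0.1636
Terminal stock prices: S_uuu = 472.5, S_uud = 299.2, S_udd = 189.5, S_ddd = 120
Terminal payoffs (S − K): max(363.5, 0) = 363.5, max(190.2, 0) = 190.2, max(80.53, 0) = 80.53, max(11.03, 0) = 11.03
Node uu (S = 315): V_uu = 1/1.04·[0.1636·363.5000 + 0.8364·190.2500] = 210.1923
Node ud (S = 199.5): V_ud = 1/1.04·[0.1636·190.2500 + 0.8364·80.5250] = 94.6923
Node dd (S = 126.3): V_dd = 1/1.04·[0.1636·80.5250 + 0.8364·11.0325] = 21.5423
Node u (S = 210): V_u = 1/1.04·[0.1636·210.1923 + 0.8364·94.6923] = 109.2234
Node d (S = 133): V_d = 1/1.04·[0.1636·94.6923 + 0.8364·21.5423] = 32.2234
Node 0 (S = 140): V_0 = 1/1.04·[0.1636·109.2234 + 0.8364·32.2234] = 43.0994

$43.10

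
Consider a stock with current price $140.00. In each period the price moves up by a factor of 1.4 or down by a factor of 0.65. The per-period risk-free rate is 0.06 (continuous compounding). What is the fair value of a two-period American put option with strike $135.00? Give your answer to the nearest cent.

$20.35

Risk-neutral probability p = (e^0.06 − 0.65)/(1.4 − 0.65) = 0.4118/0.7500 = 0.5491
Terminal stock prices: S_uu = 274.4, S_ud = 127.4, S_dd = 59.15
Terminal payoffs (K − S): max(-139.4, 0) = 0, max(7.6, 0) = 7.6, max(75.85, 0) = 75.85
Node u (S = 196): continuation = e^(−0.06)·[0.5491·0.0000 + 0.4509·7.6000] = 3.2272; exercise value = 0.0000 ≤ continuation, so V_u = 3.2272
Node d (S = 91): continuation = e^(−0.06)·[0.5491·7.6000 + 0.4509·75.8500] = 36.1382; exercise value = 44.0000 > continuation, so V_d = 44.0000 (exercise)
Node 0 (S = 140): continuation = e^(−0.06)·[0.5491·3.2272 + 0.4509·44.0000] = 20.3525; exercise value = 0.0000 ≤ continuation, so V_0 = 20.3525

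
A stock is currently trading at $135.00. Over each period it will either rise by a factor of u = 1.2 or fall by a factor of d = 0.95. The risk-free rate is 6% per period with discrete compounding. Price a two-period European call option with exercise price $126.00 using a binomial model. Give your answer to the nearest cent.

Risk-neutral probability p = (1 + 0.06 − 0.95)/(1.2 − 0.95) = 0.1100/0.2500 = 0.4400
Terminal stock prices: S_uu = 194.4, S_ud = 153.9, S_dd = 121.8
Terminal payoffs (S − K): max(68.4, 0) = 68.4, max(27.9, 0) = 27.9, max(-4.163, 0) = 0
Node u (S = 162): V_u = 1/1.06·[0.4400·68.4000 + 0.5600·27.9000] = 43.1321
Node d (S = 128.2): V_d = 1/1.06·[0.4400·27.9000 + 0.5600·0.0000] = 11.5811
Node 0 (S = 135): V_0 = 1/1.06·[0.4400·43.1321 + 0.5600·11.5811] = 24.0222

$24.02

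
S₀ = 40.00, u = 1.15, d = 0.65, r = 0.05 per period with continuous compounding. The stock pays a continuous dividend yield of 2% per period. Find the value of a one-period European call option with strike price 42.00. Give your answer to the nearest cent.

2.90

Per-period risk-free factor R = e^0.05 = 1.0513; dividend-adjusted growth = e^(0.05−0.02) = 1.0305.
Risk-neutral probability p = (1.0305 − 0.65)/(1.15 − 0.65) = 0.3805/0.5000 = 0.7609
Terminal stock prices: S_u = 46, S_d = 26
Terminal payoffs (S − K): max(4, 0) = 4, max(-16, 0) = 0
Node 0 (S = 40): V_0 = e^(−0.05)·[0.7609·4.0000 + 0.2391·0.0000] = 2.8952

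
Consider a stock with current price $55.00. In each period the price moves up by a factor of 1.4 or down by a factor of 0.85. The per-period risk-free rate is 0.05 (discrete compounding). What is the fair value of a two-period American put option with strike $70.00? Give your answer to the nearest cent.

Risk-neutral probability p = (1 + 0.05 − 0.85)/(1.4 − 0.85) = 0.2000/0.5500 = 0.3636
Terminal stock prices: S_uu = 107.8, S_ud = 65.45, S_dd = 39.74
Terminal payoffs (K − S): max(-37.8, 0) = 0, max(4.55, 0) = 4.55, max(30.26, 0) = 30.26
Node u (S = 77): continuation = 1/1.05·[0.3636·0.0000 + 0.6364·4.5500] = 2.7576; exercise value = 0.0000 ≤ continuation, so V_u = 2.7576
Node d (S = 46.75): continuation = 1/1.05·[0.3636·4.5500 + 0.6364·30.2625] = 19.9167; exercise value = 23.2500 > continuation, so V_d = 23.2500 (exercise)
Node 0 (S = 55): continuation = 1/1.05·[0.3636·2.7576 + 0.6364·23.2500] = 15.0459; exercise value = 15.0000 ≤ continuation, so V_0 = 15.0459

$15.05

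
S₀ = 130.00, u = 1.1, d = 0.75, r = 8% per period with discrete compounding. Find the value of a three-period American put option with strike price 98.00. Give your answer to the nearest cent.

Risk-neutral probability p = (1 + 0.08 − 0.75)/(1.1 − 0.75) = 0.3300/0.3500 = 0.9429
Terminal stock prices: S_uuu = 173, S_uud = 118, S_udd = 80.44, S_ddd = 54.84
Terminal payoffs (K − S): max(-75.03, 0) = 0, max(-19.98, 0) = 0, max(17.56, 0) = 17.56, max(43.16, 0) = 43.16
Node uu (S = 157.3): continuation = 1/1.08·[0.9429·0.0000 + 0.0571·0.0000] = 0.0000; exercise value = 0.0000 ≤ continuation, so V_uu = 0.0000
Node ud (S = 107.2): continuation = 1/1.08·[0.9429·0.0000 + 0.0571·17.5625] = 0.9292; exercise value = 0.0000 ≤ continuation, so V_ud = 0.9292
Node dd (S = 73.12): continuation = 1/1.08·[0.9429·17.5625 + 0.0571·43.1562] = 17.6157; exercise value = 24.8750 > continuation, so V_dd = 24.8750 (exercise)
Node u (S = 143): continuation = 1/1.08·[0.9429·0.0000 + 0.0571·0.9292] = 0.0492; exercise value = 0.0000 ≤ continuation, so V_u = 0.0492
Node d (S = 97.5): continuation = 1/1.08·[0.9429·0.9292 + 0.0571·24.8750] = 2.1274; exercise value = 0.5000 ≤ continuation, so V_d = 2.1274
Node 0 (S = 130): continuation = 1/1.08·[0.9429·0.0492 + 0.0571·2.1274] = 0.1555; exercise value = 0.0000 ≤ continuation, so V_0 = 0.1555

0.16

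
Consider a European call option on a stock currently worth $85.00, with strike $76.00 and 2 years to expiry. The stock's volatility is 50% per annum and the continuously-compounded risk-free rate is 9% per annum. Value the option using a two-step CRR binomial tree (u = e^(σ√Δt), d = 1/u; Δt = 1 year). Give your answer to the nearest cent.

CRR parameters: u = e^(σ√Δt) = e^(0.5·√1) = 1.6487, d = 1/u = 0.6065
Per-period rate: rΔt = 0.09·1 = 0.09, so R = e^0.09 = 1.0942
Risk-neutral probability p = (e^0.09 − 0.6065)/(1.6487 − 0.6065) = 0.4876/1.0422 = 0.4679
Terminal stock prices: S_uu = 231.1, S_ud = 85, S_dd = 31.27
Terminal payoffs (S − K): max(155.1, 0) = 155.1, max(9, 0) = 9, max(-44.73, 0) = 0
Node u (S = 140.1): V_u = e^(−0.09)·[0.4679·155.0540 + 0.5321·9.0000] = 70.6825
Node d (S = 51.56): V_d = e^(−0.09)·[0.4679·9.0000 + 0.5321·0.0000] = 3.8487
Node 0 (S = 85): V_0 = e^(−0.09)·[0.4679·70.6825 + 0.5321·3.8487] = 32.0976

$32.10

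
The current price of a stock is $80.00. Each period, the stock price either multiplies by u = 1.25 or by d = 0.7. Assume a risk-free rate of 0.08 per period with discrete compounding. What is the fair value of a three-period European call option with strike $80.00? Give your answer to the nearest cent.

$22.60

Risk-neutral probability p = (1 + 0.08 − 0.7)/(1.25 − 0.7) = 0.3800/0.5500 = 0.6909
Terminal stock prices: S_uuu = 156.2, S_uud = 87.5, S_udd = 49, S_ddd = 27.44
Terminal payoffs (S − K): max(76.25, 0) = 76.25, max(7.5, 0) = 7.5, max(-31, 0) = 0, max(-52.56, 0) = 0
Node uu (S = 125): V_uu = 1/1.08·[0.6909·76.2500 + 0.3091·7.5000] = 50.9259
Node ud (S = 70): V_ud = 1/1.08·[0.6909·7.5000 + 0.3091·0.0000] = 4.7980
Node dd (S = 39.2): V_dd = 1/1.08·[0.6909·0.0000 + 0.3091·0.0000] = 0.0000
Node u (S = 100): V_u = 1/1.08·[0.6909·50.9259 + 0.3091·4.7980] = 33.9520
Node d (S = 56): V_d = 1/1.08·[0.6909·4.7980 + 0.3091·0.0000] = 3.0694
Node 0 (S = 80): V_0 = 1/1.08·[0.6909·33.9520 + 0.3091·3.0694] = 22.5986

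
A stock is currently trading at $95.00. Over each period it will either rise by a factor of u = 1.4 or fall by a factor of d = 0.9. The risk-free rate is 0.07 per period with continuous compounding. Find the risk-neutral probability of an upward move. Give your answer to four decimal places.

Risk-neutral probability p = (e^0.07 − 0.9)/(1.4 − 0.9) = 0.1725/0.5000 = 0.3450

p = 0.3450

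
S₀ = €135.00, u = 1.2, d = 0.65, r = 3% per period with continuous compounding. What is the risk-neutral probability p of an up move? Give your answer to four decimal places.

p = 0.6917

Risk-neutral probability p = (e^0.03 − 0.65)/(1.2 − 0.65) = 0.3805/0.5500 = 0.6917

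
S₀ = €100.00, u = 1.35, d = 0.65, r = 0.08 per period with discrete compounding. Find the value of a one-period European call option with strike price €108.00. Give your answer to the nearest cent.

Risk-neutral probability p = (1 + 0.08 − 0.65)/(1.35 − 0.65) = 0.4300/0.7000 = 0.6143
Terminal stock prices: S_u = 135, S_d = 65
Terminal payoffs (S − K): max(27, 0) = 27, max(-43, 0) = 0
Node 0 (S = 100): V_0 = 1/1.08·[0.6143·27.0000 + 0.3857·0.0000] = 15.3571

€15.36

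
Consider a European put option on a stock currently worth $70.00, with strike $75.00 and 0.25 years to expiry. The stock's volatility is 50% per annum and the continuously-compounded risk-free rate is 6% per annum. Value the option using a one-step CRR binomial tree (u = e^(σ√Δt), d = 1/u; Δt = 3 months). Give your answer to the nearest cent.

$10.74

CRR parameters: u = e^(σ√Δt) = e^(0.5·√0.25) = 1.2840, d = 1/u = 0.7788
Per-period rate: rΔt = 0.06·0.25 = 0.015, so R = e^0.015 = 1.0151
Risk-neutral probability p = (e^0.015 − 0.7788)/(1.2840 − 0.7788) = 0.2363/0.5052 = 0.4677
Terminal stock prices: S_u = 89.88, S_d = 54.52
Terminal payoffs (K − S): max(-14.88, 0) = 0, max(20.48, 0) = 20.48
Node 0 (S = 70): V_0 = e^(−0.015)·[0.4677·0.0000 + 0.5323·20.4839] = 10.7405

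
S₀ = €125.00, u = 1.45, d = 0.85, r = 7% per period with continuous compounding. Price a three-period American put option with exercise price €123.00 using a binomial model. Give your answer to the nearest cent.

Risk-neutral probability p = (e^0.07 − 0.85)/(1.45 − 0.85) = 0.2225/0.6000 = 0.3708
Terminal stock prices: S_uuu = 381.1, S_uud = 223.4, S_udd = 131, S_ddd = 76.77
Terminal payoffs (K − S): max(-258.1, 0) = 0, max(-100.4, 0) = 0, max(-7.953, 0) = 0, max(46.23, 0) = 46.23
Node uu (S = 262.8): continuation = e^(−0.07)·[0.3708·0.0000 + 0.6292·0.0000] = 0.0000; exercise value = 0.0000 ≤ continuation, so V_uu = 0.0000
Node ud (S = 154.1): continuation = e^(−0.07)·[0.3708·0.0000 + 0.6292·0.0000] = 0.0000; exercise value = 0.0000 ≤ continuation, so V_ud = 0.0000
Node dd (S = 90.31): continuation = e^(−0.07)·[0.3708·0.0000 + 0.6292·46.2344] = 27.1219; exercise value = 32.6875 > continuation, so V_dd = 32.6875 (exercise)
Node u (S = 181.2): continuation = e^(−0.07)·[0.3708·0.0000 + 0.6292·0.0000] = 0.0000; exercise value = 0.0000 ≤ continuation, so V_u = 0.0000
Node d (S = 106.2): continuation = e^(−0.07)·[0.3708·0.0000 + 0.6292·32.6875] = 19.1751; exercise value = 16.7500 ≤ continuation, so V_d = 19.1751
Node 0 (S = 125): continuation = e^(−0.07)·[0.3708·0.0000 + 0.6292·19.1751] = 11.2485; exercise value = 0.0000 ≤ continuation, so V_0 = 11.2485

€11.25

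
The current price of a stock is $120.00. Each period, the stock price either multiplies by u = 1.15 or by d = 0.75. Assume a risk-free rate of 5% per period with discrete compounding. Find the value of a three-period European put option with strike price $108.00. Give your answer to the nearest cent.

$4.46

Risk-neutral probability p = (1 + 0.05 − 0.75)/(1.15 − 0.75) = 0.3000/0.4000 = 0.7500
Terminal stock prices: S_uuu = 182.5, S_uud = 119, S_udd = 77.62, S_ddd = 50.62
Terminal payoffs (K − S): max(-74.5, 0) = 0, max(-11.02, 0) = 0, max(30.38, 0) = 30.38, max(57.38, 0) = 57.38
Node uu (S = 158.7): V_uu = 1/1.05·[0.7500·0.0000 + 0.2500·0.0000] = 0.0000
Node ud (S = 103.5): V_ud = 1/1.05·[0.7500·0.0000 + 0.2500·30.3750] = 7.2321
Node dd (S = 67.5): V_dd = 1/1.05·[0.7500·30.3750 + 0.2500·57.3750] = 35.3571
Node u (S = 138): V_u = 1/1.05·[0.7500·0.0000 + 0.2500·7.2321] = 1.7219
Node d (S = 90): V_d = 1/1.05·[0.7500·7.2321 + 0.2500·35.3571] = 13.5842
Node 0 (S = 120): V_0 = 1/1.05·[0.7500·1.7219 + 0.2500·13.5842] = 4.4643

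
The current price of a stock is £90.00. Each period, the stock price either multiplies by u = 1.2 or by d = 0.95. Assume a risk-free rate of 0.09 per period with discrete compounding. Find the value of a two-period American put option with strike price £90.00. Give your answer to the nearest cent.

Risk-neutral probability p = (1 + 0.09 − 0.95)/(1.2 − 0.95) = 0.1400/0.2500 = 0.5600
Terminal stock prices: S_uu = 129.6, S_ud = 102.6, S_dd = 81.22
Terminal payoffs (K − S): max(-39.6, 0) = 0, max(-12.6, 0) = 0, max(8.775, 0) = 8.775
Node u (S = 108): continuation = 1/1.09·[0.5600·0.0000 + 0.4400·0.0000] = 0.0000; exercise value = 0.0000 ≤ continuation, so V_u = 0.0000
Node d (S = 85.5): continuation = 1/1.09·[0.5600·0.0000 + 0.4400·8.7750] = 3.5422; exercise value = 4.5000 > continuation, so V_d = 4.5000 (exercise)
Node 0 (S = 90): continuation = 1/1.09·[0.5600·0.0000 + 0.4400·4.5000] = 1.8165; exercise value = 0.0000 ≤ continuation, so V_0 = 1.8165

£1.82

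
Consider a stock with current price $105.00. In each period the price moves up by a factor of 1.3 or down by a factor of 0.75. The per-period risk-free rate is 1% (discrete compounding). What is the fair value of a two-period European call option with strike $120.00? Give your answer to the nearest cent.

Risk-neutral probability p = (1 + 0.01 − 0.75)/(1.3 − 0.75) = 0.2600/0.5500 = 0.4727
Terminal stock prices: S_uu = 177.5, S_ud = 102.4, S_dd = 59.06
Terminal payoffs (S − K): max(57.45, 0) = 57.45, max(-17.62, 0) = 0, max(-60.94, 0) = 0
Node u (S = 136.5): V_u = 1/1.01·[0.4727·57.4500 + 0.5273·0.0000] = 26.8893
Node d (S = 78.75): V_d = 1/1.01·[0.4727·0.0000 + 0.5273·0.0000] = 0.0000
Node 0 (S = 105): V_0 = 1/1.01·[0.4727·26.8893 + 0.5273·0.0000] = 12.5854

$12.59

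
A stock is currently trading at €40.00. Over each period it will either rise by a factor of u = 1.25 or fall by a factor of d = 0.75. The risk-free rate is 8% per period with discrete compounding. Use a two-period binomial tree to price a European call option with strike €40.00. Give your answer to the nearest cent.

Risk-neutral probability p = (1 + 0.08 − 0.75)/(1.25 − 0.75) = 0.3300/0.5000 = 0.6600
Terminal stock prices: S_uu = 62.5, S_ud = 37.5, S_dd = 22.5
Terminal payoffs (S − K): max(22.5, 0) = 22.5, max(-2.5, 0) = 0, max(-17.5, 0) = 0
Node u (S = 50): V_u = 1/1.08·[0.6600·22.5000 + 0.3400·0.0000] = 13.7500
Node d (S = 30): V_d = 1/1.08·[0.6600·0.0000 + 0.3400·0.0000] = 0.0000
Node 0 (S = 40): V_0 = 1/1.08·[0.6600·13.7500 + 0.3400·0.0000] = 8.4028

€8.40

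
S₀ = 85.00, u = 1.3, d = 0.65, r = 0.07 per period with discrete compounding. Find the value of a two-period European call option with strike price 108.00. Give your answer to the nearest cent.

Risk-neutral probability p = (1 + 0.07 − 0.65)/(1.3 − 0.65) = 0.4200/0.6500 = 0.6462
Terminal stock prices: S_uu = 143.7, S_ud = 71.83, S_dd = 35.91
Terminal payoffs (S − K): max(35.65, 0) = 35.65, max(-36.17, 0) = 0, max(-72.09, 0) = 0
Node u (S = 110.5): V_u = 1/1.07·[0.6462·35.6500 + 0.3538·0.0000] = 21.5284
Node d (S = 55.25): V_d = 1/1.07·[0.6462·0.0000 + 0.3538·0.0000] = 0.0000
Node 0 (S = 85): V_0 = 1/1.07·[0.6462·21.5284 + 0.3538·0.0000] = 13.0006

13.00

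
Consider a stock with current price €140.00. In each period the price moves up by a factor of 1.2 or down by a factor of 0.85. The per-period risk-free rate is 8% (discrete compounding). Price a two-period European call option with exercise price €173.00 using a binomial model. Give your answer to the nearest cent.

€10.59

Risk-neutral probability p = (1 + 0.08 − 0.85)/(1.2 − 0.85) = 0.2300/0.3500 = 0.6571
Terminal stock prices: S_uu = 201.6, S_ud = 142.8, S_dd = 101.1
Terminal payoffs (S − K): max(28.6, 0) = 28.6, max(-30.2, 0) = 0, max(-71.85, 0) = 0
Node u (S = 168): V_u = 1/1.08·[0.6571·28.6000 + 0.3429·0.0000] = 17.4021
Node d (S = 119): V_d = 1/1.08·[0.6571·0.0000 + 0.3429·0.0000] = 0.0000
Node 0 (S = 140): V_0 = 1/1.08·[0.6571·17.4021 + 0.3429·0.0000] = 10.5886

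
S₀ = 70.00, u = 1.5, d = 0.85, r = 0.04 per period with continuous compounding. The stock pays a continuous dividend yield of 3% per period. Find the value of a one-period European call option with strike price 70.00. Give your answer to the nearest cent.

Per-period risk-free factor R = e^0.04 = 1.0408; dividend-adjusted growth = e^(0.04−0.03) = 1.0101.
Risk-neutral probability p = (1.0101 − 0.85)/(1.5 − 0.85) = 0.1601/0.6500 = 0.2462
Terminal stock prices: S_u = 105, S_d = 59.5
Terminal payoffs (S − K): max(35, 0) = 35, max(-10.5, 0) = 0
Node 0 (S = 70): V_0 = e^(−0.04)·[0.2462·35.0000 + 0.7538·0.0000] = 8.2802

8.28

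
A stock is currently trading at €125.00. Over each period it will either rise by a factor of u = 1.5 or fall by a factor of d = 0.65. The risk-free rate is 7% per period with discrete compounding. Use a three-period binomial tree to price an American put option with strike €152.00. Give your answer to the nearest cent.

Risk-neutral probability p = (1 + 0.07 − 0.65)/(1.5 − 0.65) = 0.4200/0.8500 = 0.4941
Terminal stock prices: S_uuu = 421.9, S_uud = 182.8, S_udd = 79.22, S_ddd = 34.33
Terminal payoffs (K − S): max(-269.9, 0) = 0, max(-30.81, 0) = 0, max(72.78, 0) = 72.78, max(117.7, 0) = 117.7
Node uu (S = 281.2): continuation = 1/1.07·[0.4941·0.0000 + 0.5059·0.0000] = 0.0000; exercise value = 0.0000 ≤ continuation, so V_uu = 0.0000
Node ud (S = 121.9): continuation = 1/1.07·[0.4941·0.0000 + 0.5059·72.7812] = 34.4100; exercise value = 30.1250 ≤ continuation, so V_ud = 34.4100
Node dd (S = 52.81): continuation = 1/1.07·[0.4941·72.7812 + 0.5059·117.6719] = 89.2436; exercise value = 99.1875 > continuation, so V_dd = 99.1875 (exercise)
Node u (S = 187.5): continuation = 1/1.07·[0.4941·0.0000 + 0.5059·34.4100] = 16.2686; exercise value = 0.0000 ≤ continuation, so V_u = 16.2686
Node d (S = 81.25): continuation = 1/1.07·[0.4941·34.4100 + 0.5059·99.1875] = 62.7849; exercise value = 70.7500 > continuation, so V_d = 70.7500 (exercise)
Node 0 (S = 125): continuation = 1/1.07·[0.4941·16.2686 + 0.5059·70.7500] = 40.9624; exercise value = 27.0000 ≤ continuation, so V_0 = 40.9624

€40.96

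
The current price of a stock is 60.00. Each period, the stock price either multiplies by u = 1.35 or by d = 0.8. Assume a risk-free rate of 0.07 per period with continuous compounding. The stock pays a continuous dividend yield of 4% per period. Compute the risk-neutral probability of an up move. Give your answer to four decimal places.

p = 0.4190

Per-period risk-free factor R = e^0.07 = 1.0725; dividend-adjusted growth = e^(0.07−0.04) = 1.0305.
Risk-neutral probability p = (1.0305 − 0.8)/(1.35 − 0.8) = 0.2305/0.5500 = 0.4190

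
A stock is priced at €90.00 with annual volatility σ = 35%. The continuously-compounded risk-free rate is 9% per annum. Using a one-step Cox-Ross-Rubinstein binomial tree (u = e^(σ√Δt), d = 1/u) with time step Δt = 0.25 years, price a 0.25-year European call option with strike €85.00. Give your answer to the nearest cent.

CRR parameters: u = e^(σ√Δt) = e^(0.35·√0.25) = 1.1912, d = 1/u = 0.8395
Per-period rate: rΔt = 0.09·0.25 = 0.0225, so R = e^0.0225 = 1.0228
Risk-neutral probability p = (e^0.0225 − 0.8395)/(1.1912 − 0.8395) = 0.1833/0.3518 = 0.5210
Terminal stock prices: S_u = 107.2, S_d = 75.55
Terminal payoffs (S − K): max(22.21, 0) = 22.21, max(-9.449, 0) = 0
Node 0 (S = 90): V_0 = e^(−0.0225)·[0.5210·22.2122 + 0.4790·0.0000] = 11.3160

€11.32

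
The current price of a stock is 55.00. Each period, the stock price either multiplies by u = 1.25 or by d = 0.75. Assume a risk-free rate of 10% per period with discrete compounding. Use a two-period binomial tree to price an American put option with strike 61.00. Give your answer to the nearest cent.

Risk-neutral probability p = (1 + 0.1 − 0.75)/(1.25 − 0.75) = 0.3500/0.5000 = 0.7000
Terminal stock prices: S_uu = 85.94, S_ud = 51.56, S_dd = 30.94
Terminal payoffs (K − S): max(-24.94, 0) = 0, max(9.438, 0) = 9.438, max(30.06, 0) = 30.06
Node u (S = 68.75): continuation = 1/1.1·[0.7000·0.0000 + 0.3000·9.4375] = 2.5739; exercise value = 0.0000 ≤ continuation, so V_u = 2.5739
Node d (S = 41.25): continuation = 1/1.1·[0.7000·9.4375 + 0.3000·30.0625] = 14.2045; exercise value = 19.7500 > continuation, so V_d = 19.7500 (exercise)
Node 0 (S = 55): continuation = 1/1.1·[0.7000·2.5739 + 0.3000·19.7500] = 7.0243; exercise value = 6.0000 ≤ continuation, so V_0 = 7.0243

7.02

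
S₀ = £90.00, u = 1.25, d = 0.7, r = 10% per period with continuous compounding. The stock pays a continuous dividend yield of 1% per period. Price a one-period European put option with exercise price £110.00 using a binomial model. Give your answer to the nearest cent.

Per-period risk-free factor R = e^0.1 = 1.1052; dividend-adjusted growth = e^(0.1−0.01) = 1.0942.
Risk-neutral probability p = (1.0942 − 0.7)/(1.25 − 0.7) = 0.3942/0.5500 = 0.7167
Terminal stock prices: S_u = 112.5, S_d = 63
Terminal payoffs (K − S): max(-2.5, 0) = 0, max(47, 0) = 47
Node 0 (S = 90): V_0 = e^(−0.1)·[0.7167·0.0000 + 0.2833·47.0000] = 12.0488

£12.05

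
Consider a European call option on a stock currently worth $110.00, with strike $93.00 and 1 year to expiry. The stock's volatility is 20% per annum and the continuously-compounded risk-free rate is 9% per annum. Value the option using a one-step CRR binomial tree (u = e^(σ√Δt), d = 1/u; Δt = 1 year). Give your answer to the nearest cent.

$25.85

CRR parameters: u = e^(σ√Δt) = e^(0.2·√1) = 1.2214, d = 1/u = 0.8187
Per-period rate: rΔt = 0.09·1 = 0.09, so R = e^0.09 = 1.0942
Risk-neutral probability p = (e^0.09 − 0.8187)/(1.2214 − 0.8187) = 0.2754/0.4027 = 0.6840
Terminal stock prices: S_u = 134.4, S_d = 90.06
Terminal payoffs (S − K): max(41.35, 0) = 41.35, max(-2.94, 0) = 0
Node 0 (S = 110): V_0 = e^(−0.09)·[0.6840·41.3543 + 0.3160·0.0000] = 25.8533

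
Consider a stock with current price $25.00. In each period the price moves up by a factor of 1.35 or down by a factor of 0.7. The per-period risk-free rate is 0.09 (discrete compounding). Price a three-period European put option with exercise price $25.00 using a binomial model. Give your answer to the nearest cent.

$2.69

Risk-neutral probability p = (1 + 0.09 − 0.7)/(1.35 − 0.7) = 0.3900/0.6500 = 0.6000
Terminal stock prices: S_uuu = 61.51, S_uud = 31.89, S_udd = 16.54, S_ddd = 8.575
Terminal payoffs (K − S): max(-36.51, 0) = 0, max(-6.894, 0) = 0, max(8.463, 0) = 8.463, max(16.43, 0) = 16.43
Node uu (S = 45.56): V_uu = 1/1.09·[0.6000·0.0000 + 0.4000·0.0000] = 0.0000
Node ud (S = 23.62): V_ud = 1/1.09·[0.6000·0.0000 + 0.4000·8.4625] = 3.1055
Node dd (S = 12.25): V_dd = 1/1.09·[0.6000·8.4625 + 0.4000·16.4250] = 10.6858
Node u (S = 33.75): V_u = 1/1.09·[0.6000·0.0000 + 0.4000·3.1055] = 1.1396
Node d (S = 17.5): V_d = 1/1.09·[0.6000·3.1055 + 0.4000·10.6858] = 5.6308
Node 0 (S = 25): V_0 = 1/1.09·[0.6000·1.1396 + 0.4000·5.6308] = 2.6937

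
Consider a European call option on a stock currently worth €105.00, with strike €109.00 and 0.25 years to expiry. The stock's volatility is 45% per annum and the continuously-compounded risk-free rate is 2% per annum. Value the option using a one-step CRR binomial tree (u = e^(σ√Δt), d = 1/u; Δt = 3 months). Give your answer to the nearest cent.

CRR parameters: u = e^(σ√Δt) = e^(0.45·√0.25) = 1.2523, d = 1/u = 0.7985
Per-period rate: rΔt = 0.02·0.25 = 0.005, so R = e^0.005 = 1.0050
Risk-neutral probability p = (e^0.005 − 0.7985)/(1.2523 − 0.7985) = 0.2065/0.4538 = 0.4550
Terminal stock prices: S_u = 131.5, S_d = 83.84
Terminal payoffs (S − K): max(22.49, 0) = 22.49, max(-25.16, 0) = 0
Node 0 (S = 105): V_0 = e^(−0.005)·[0.4550·22.4939 + 0.5450·0.0000] = 10.1844

€10.18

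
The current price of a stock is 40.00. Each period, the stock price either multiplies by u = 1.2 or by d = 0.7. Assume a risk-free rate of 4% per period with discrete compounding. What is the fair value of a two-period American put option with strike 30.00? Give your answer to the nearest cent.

0.98

Risk-neutral probability p = (1 + 0.04 − 0.7)/(1.2 − 0.7) = 0.3400/0.5000 = 0.6800
Terminal stock prices: S_uu = 57.6, S_ud = 33.6, S_dd = 19.6
Terminal payoffs (K − S): max(-27.6, 0) = 0, max(-3.6, 0) = 0, max(10.4, 0) = 10.4
Node u (S = 48): continuation = 1/1.04·[0.6800·0.0000 + 0.3200·0.0000] = 0.0000; exercise value = 0.0000 ≤ continuation, so V_u = 0.0000
Node d (S = 28): continuation = 1/1.04·[0.6800·0.0000 + 0.3200·10.4000] = 3.2000; exercise value = 2.0000 ≤ continuation, so V_d = 3.2000
Node 0 (S = 40): continuation = 1/1.04·[0.6800·0.0000 + 0.3200·3.2000] = 0.9846; exercise value = 0.0000 ≤ continuation, so V_0 = 0.9846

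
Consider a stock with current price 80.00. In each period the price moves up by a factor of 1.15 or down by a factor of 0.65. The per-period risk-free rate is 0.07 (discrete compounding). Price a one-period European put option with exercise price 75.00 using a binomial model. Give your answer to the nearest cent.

Risk-neutral probability p = (1 + 0.07 − 0.65)/(1.15 − 0.65) = 0.4200/0.5000 = 0.8400
Terminal stock prices: S_u = 92, S_d = 52
Terminal payoffs (K − S): max(-17, 0) = 0, max(23, 0) = 23
Node 0 (S = 80): V_0 = 1/1.07·[0.8400·0.0000 + 0.1600·23.0000] = 3.4393

3.44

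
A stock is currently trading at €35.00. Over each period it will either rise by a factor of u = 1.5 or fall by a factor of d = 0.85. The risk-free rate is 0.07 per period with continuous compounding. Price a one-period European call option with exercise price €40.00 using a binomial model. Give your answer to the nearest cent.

Risk-neutral probability p = (e^0.07 − 0.85)/(1.5 − 0.85) = 0.2225/0.6500 = 0.3423
Terminal stock prices: S_u = 52.5, S_d = 29.75
Terminal payoffs (S − K): max(12.5, 0) = 12.5, max(-10.25, 0) = 0
Node 0 (S = 35): V_0 = e^(−0.07)·[0.3423·12.5000 + 0.6577·0.0000] = 3.9897

€3.99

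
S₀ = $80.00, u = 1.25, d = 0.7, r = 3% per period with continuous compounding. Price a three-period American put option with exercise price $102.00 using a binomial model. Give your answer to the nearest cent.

$26.96

Risk-neutral probability p = (e^0.03 − 0.7)/(1.25 − 0.7) = 0.3305/0.5500 = 0.6008
Terminal stock prices: S_uuu = 156.2, S_uud = 87.5, S_udd = 49, S_ddd = 27.44
Terminal payoffs (K − S): max(-54.25, 0) = 0, max(14.5, 0) = 14.5, max(53, 0) = 53, max(74.56, 0) = 74.56
Node uu (S = 125): continuation = e^(−0.03)·[0.6008·0.0000 + 0.3992·14.5000] = 5.6170; exercise value = 0.0000 ≤ continuation, so V_uu = 5.6170
Node ud (S = 70): continuation = e^(−0.03)·[0.6008·14.5000 + 0.3992·53.0000] = 28.9854; exercise value = 32.0000 > continuation, so V_ud = 32.0000 (exercise)
Node dd (S = 39.2): continuation = e^(−0.03)·[0.6008·53.0000 + 0.3992·74.5600] = 59.7854; exercise value = 62.8000 > continuation, so V_dd = 62.8000 (exercise)
Node u (S = 100): continuation = e^(−0.03)·[0.6008·5.6170 + 0.3992·32.0000] = 15.6711; exercise value = 2.0000 ≤ continuation, so V_u = 15.6711
Node d (S = 56): continuation = e^(−0.03)·[0.6008·32.0000 + 0.3992·62.8000] = 42.9854; exercise value = 46.0000 > continuation, so V_d = 46.0000 (exercise)
Node 0 (S = 80): continuation = e^(−0.03)·[0.6008·15.6711 + 0.3992·46.0000] = 26.9567; exercise value = 22.0000 ≤ continuation, so V_0 = 26.9567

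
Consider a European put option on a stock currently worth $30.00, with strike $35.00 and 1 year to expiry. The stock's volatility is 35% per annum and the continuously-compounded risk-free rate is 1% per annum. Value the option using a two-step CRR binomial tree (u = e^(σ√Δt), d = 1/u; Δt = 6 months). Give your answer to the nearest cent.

CRR parameters: u = e^(σ√Δt) = e^(0.35·√0.5) = 1.2808, d = 1/u = 0.7808
Per-period rate: rΔt = 0.01·0.5 = 0.005, so R = e^0.005 = 1.0050
Risk-neutral probability p = (e^0.005 − 0.7808)/(1.2808 − 0.7808) = 0.2243/0.5000 = 0.4485
Terminal stock prices: S_uu = 49.21, S_ud = 30, S_dd = 18.29
Terminal payoffs (K − S): max(-14.21, 0) = 0, max(5, 0) = 5, max(16.71, 0) = 16.71
Node u (S = 38.42): V_u = e^(−0.005)·[0.4485·0.0000 + 0.5515·5.0000] = 2.7439
Node d (S = 23.42): V_d = e^(−0.005)·[0.4485·5.0000 + 0.5515·16.7124] = 11.4026
Node 0 (S = 30): V_0 = e^(−0.005)·[0.4485·2.7439 + 0.5515·11.4026] = 7.4820

$7.48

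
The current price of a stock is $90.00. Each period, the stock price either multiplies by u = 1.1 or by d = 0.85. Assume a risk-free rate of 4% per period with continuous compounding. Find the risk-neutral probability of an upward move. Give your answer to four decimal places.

Risk-neutral probability p = (e^0.04 − 0.85)/(1.1 − 0.85) = 0.1908/0.2500 = 0.7632

p = 0.7632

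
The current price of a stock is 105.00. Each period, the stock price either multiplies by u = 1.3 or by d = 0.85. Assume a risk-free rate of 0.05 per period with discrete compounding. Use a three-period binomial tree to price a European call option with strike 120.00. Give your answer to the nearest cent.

Risk-neutral probability p = (1 + 0.05 − 0.85)/(1.3 − 0.85) = 0.2000/0.4500 = 0.4444
Terminal stock prices: S_uuu = 230.7, S_uud = 150.8, S_udd = 98.62, S_ddd = 64.48
Terminal payoffs (S − K): max(110.7, 0) = 110.7, max(30.83, 0) = 30.83, max(-21.38, 0) = 0, max(-55.52, 0) = 0
Node uu (S = 177.5): V_uu = 1/1.05·[0.4444·110.6850 + 0.5556·30.8325] = 63.1643
Node ud (S = 116): V_ud = 1/1.05·[0.4444·30.8325 + 0.5556·0.0000] = 13.0508
Node dd (S = 75.86): V_dd = 1/1.05·[0.4444·0.0000 + 0.5556·0.0000] = 0.0000
Node u (S = 136.5): V_u = 1/1.05·[0.4444·63.1643 + 0.5556·13.0508] = 33.6414
Node d (S = 89.25): V_d = 1/1.05·[0.4444·13.0508 + 0.5556·0.0000] = 5.5241
Node 0 (S = 105): V_0 = 1/1.05·[0.4444·33.6414 + 0.5556·5.5241] = 17.1626

17.16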